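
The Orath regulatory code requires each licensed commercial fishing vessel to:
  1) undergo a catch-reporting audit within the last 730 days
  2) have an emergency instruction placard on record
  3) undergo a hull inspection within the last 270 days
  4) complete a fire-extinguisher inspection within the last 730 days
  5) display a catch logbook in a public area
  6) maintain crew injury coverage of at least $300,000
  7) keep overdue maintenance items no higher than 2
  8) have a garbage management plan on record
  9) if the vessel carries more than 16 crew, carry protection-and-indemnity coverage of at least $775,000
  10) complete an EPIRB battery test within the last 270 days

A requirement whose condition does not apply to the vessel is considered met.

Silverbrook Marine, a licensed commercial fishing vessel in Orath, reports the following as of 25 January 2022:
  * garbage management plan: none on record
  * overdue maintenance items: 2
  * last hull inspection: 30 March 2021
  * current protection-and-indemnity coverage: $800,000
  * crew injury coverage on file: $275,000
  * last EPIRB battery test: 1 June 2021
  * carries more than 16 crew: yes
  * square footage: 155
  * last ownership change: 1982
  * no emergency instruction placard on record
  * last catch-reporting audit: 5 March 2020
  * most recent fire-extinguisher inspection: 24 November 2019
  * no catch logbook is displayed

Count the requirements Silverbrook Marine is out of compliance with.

6

1. catch-reporting audit 691 days ago vs limit 730 → met
2. emergency instruction placard absent → not met
3. hull inspection 301 days ago vs limit 270 → not met
4. fire-extinguisher inspection 793 days ago vs limit 730 → not met
5. catch logbook absent → not met
6. crew injury coverage $275,000 < $300,000 → not met
7. overdue maintenance items 2 ≤ 2 → met
8. garbage management plan absent → not met
9. condition 'carries more than 16 crew' holds; protection-and-indemnity coverage $800,000 ≥ $775,000 → met
10. EPIRB battery test 238 days ago vs limit 270 → met
Not met: 6 of 10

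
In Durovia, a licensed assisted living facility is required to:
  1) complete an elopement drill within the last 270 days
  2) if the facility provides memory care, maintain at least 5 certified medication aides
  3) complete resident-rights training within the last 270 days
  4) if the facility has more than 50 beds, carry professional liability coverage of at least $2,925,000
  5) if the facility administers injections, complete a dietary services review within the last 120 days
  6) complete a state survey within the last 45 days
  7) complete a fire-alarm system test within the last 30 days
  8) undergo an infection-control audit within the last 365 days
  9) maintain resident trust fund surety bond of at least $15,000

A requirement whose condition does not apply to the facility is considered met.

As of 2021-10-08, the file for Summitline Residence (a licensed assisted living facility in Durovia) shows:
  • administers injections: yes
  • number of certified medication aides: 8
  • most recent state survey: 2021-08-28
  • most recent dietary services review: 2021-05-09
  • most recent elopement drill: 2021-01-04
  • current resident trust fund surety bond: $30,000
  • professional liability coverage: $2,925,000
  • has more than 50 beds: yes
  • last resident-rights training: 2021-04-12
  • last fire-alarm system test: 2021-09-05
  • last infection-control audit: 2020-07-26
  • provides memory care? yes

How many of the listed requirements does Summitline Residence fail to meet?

1. elopement drill 277 days ago vs limit 270 → not met
2. condition 'provides memory care' holds; certified medication aides 8 ≥ 5 → met
3. resident-rights training 179 days ago vs limit 270 → met
4. condition 'has more than 50 beds' holds; professional liability coverage $2,925,000 ≥ $2,925,000 → met
5. condition 'administers injections' holds; dietary services review 152 days ago vs limit 120 → not met
6. state survey 41 days ago vs limit 45 → met
7. fire-alarm system test 33 days ago vs limit 30 → not met
8. infection-control audit 439 days ago vs limit 365 → not met
9. resident trust fund surety bond $30,000 ≥ $15,000 → met
Not met: 4 of 9

4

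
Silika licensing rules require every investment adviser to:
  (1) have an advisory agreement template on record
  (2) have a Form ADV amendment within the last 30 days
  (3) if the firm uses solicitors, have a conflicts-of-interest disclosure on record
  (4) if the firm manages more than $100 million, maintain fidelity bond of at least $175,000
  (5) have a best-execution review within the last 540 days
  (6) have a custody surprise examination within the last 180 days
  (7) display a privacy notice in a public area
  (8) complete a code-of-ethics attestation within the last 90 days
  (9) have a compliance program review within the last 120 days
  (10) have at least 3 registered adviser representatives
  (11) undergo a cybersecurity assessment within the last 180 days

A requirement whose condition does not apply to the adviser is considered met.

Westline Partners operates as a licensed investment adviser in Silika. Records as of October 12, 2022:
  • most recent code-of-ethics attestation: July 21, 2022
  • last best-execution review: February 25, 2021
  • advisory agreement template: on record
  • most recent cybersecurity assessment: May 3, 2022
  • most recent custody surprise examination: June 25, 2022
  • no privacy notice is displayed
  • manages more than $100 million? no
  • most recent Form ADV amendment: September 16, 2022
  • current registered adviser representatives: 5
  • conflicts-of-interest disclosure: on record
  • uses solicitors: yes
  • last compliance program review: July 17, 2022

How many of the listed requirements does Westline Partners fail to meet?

2

1. advisory agreement template present → met
2. Form ADV amendment 26 days ago vs limit 30 → met
3. condition 'uses solicitors' holds; conflicts-of-interest disclosure present → met
4. condition 'manages more than $100 million' does not hold → requirement n/a → met
5. best-execution review 594 days ago vs limit 540 → not met
6. custody surprise examination 109 days ago vs limit 180 → met
7. privacy notice absent → not met
8. code-of-ethics attestation 83 days ago vs limit 90 → met
9. compliance program review 87 days ago vs limit 120 → met
10. registered adviser representatives 5 ≥ 3 → met
11. cybersecurity assessment 162 days ago vs limit 180 → met
Not met: 2 of 11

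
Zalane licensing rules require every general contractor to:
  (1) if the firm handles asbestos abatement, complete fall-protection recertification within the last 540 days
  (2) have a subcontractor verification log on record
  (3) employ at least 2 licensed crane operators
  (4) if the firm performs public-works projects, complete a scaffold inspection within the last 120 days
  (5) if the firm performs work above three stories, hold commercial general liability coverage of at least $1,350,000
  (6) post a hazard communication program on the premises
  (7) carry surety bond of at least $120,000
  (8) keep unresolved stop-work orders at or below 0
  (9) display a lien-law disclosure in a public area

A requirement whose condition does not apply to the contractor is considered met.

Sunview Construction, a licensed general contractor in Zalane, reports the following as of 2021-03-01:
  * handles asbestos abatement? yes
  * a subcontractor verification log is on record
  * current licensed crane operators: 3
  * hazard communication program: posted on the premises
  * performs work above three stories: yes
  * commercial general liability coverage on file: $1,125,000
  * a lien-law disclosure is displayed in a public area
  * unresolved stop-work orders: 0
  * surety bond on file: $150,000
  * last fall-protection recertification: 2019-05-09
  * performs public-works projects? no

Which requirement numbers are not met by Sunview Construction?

1. condition 'handles asbestos abatement' holds; fall-protection recertification 662 days ago vs limit 540 → not met
2. subcontractor verification log present → met
3. licensed crane operators 3 ≥ 2 → met
4. condition 'performs public-works projects' does not hold → requirement n/a → met
5. condition 'performs work above three stories' holds; commercial general liability coverage $1,125,000 < $1,350,000 → not met
6. hazard communication program present → met
7. surety bond $150,000 ≥ $120,000 → met
8. unresolved stop-work orders 0 ≤ 0 → met
9. lien-law disclosure present → met
Not met: 1, 5

1, 5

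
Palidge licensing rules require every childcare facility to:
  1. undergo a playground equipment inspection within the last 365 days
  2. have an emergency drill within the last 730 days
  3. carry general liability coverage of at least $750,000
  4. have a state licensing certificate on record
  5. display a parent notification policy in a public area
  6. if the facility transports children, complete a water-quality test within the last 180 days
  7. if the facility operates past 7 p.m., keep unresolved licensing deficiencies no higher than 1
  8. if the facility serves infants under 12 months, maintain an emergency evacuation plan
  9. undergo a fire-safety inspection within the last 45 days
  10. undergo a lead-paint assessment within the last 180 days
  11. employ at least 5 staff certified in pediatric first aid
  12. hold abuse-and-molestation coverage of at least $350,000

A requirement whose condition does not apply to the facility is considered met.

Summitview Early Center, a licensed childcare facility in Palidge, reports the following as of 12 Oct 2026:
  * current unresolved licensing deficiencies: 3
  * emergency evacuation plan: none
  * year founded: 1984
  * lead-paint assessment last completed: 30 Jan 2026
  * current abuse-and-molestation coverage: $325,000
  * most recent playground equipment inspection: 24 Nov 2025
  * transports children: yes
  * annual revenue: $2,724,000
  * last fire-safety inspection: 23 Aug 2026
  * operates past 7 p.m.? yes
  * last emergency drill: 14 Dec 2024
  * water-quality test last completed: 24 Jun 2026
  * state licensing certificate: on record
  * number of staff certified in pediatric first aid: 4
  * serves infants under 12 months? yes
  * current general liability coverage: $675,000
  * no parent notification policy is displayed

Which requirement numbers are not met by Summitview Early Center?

1. playground equipment inspection 322 days ago vs limit 365 → met
2. emergency drill 667 days ago vs limit 730 → met
3. general liability coverage $675,000 < $750,000 → not met
4. state licensing certificate present → met
5. parent notification policy absent → not met
6. condition 'transports children' holds; water-quality test 110 days ago vs limit 180 → met
7. condition 'operates past 7 p.m.' holds; unresolved licensing deficiencies 3 > 1 → not met
8. condition 'serves infants under 12 months' holds; emergency evacuation plan absent → not met
9. fire-safety inspection 50 days ago vs limit 45 → not met
10. lead-paint assessment 255 days ago vs limit 180 → not met
11. staff certified in pediatric first aid 4 < 5 → not met
12. abuse-and-molestation coverage $325,000 < $350,000 → not met
Not met: 3, 5, 7, 8, 9, 10, 11, 12

3, 5, 7, 8, 9, 10, 11, 12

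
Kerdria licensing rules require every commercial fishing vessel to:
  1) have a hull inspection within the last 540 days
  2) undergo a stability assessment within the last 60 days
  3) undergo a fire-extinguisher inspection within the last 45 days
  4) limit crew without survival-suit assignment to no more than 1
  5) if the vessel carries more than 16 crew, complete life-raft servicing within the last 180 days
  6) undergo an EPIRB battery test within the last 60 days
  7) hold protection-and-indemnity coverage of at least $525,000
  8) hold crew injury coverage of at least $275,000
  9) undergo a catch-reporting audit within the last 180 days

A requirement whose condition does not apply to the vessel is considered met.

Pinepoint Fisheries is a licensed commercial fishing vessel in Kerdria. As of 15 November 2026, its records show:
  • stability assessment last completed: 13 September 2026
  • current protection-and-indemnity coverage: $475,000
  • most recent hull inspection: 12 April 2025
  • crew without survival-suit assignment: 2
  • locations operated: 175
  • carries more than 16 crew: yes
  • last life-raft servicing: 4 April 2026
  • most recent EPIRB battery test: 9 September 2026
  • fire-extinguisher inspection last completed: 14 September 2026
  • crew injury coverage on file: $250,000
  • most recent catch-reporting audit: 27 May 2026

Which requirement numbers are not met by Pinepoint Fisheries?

1. hull inspection 582 days ago vs limit 540 → not met
2. stability assessment 63 days ago vs limit 60 → not met
3. fire-extinguisher inspection 62 days ago vs limit 45 → not met
4. crew without survival-suit assignment 2 > 1 → not met
5. condition 'carries more than 16 crew' holds; life-raft servicing 225 days ago vs limit 180 → not met
6. EPIRB battery test 67 days ago vs limit 60 → not met
7. protection-and-indemnity coverage $475,000 < $525,000 → not met
8. crew injury coverage $250,000 < $275,000 → not met
9. catch-reporting audit 172 days ago vs limit 180 → met
Not met: 1, 2, 3, 4, 5, 6, 7, 8

1, 2, 3, 4, 5, 6, 7, 8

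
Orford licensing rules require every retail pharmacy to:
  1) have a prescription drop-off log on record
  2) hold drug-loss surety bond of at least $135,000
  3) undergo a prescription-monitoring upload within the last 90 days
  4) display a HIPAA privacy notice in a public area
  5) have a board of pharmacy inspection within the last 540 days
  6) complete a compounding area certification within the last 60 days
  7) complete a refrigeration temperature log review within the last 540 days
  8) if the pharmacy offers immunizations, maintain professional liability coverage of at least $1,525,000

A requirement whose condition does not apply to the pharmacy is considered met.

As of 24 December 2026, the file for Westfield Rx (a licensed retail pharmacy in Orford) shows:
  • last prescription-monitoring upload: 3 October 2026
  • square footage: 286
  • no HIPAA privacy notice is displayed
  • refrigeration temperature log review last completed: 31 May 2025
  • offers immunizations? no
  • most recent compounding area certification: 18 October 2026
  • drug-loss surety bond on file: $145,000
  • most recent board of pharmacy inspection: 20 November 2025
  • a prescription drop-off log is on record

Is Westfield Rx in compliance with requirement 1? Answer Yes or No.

Yes

1. prescription drop-off log present → met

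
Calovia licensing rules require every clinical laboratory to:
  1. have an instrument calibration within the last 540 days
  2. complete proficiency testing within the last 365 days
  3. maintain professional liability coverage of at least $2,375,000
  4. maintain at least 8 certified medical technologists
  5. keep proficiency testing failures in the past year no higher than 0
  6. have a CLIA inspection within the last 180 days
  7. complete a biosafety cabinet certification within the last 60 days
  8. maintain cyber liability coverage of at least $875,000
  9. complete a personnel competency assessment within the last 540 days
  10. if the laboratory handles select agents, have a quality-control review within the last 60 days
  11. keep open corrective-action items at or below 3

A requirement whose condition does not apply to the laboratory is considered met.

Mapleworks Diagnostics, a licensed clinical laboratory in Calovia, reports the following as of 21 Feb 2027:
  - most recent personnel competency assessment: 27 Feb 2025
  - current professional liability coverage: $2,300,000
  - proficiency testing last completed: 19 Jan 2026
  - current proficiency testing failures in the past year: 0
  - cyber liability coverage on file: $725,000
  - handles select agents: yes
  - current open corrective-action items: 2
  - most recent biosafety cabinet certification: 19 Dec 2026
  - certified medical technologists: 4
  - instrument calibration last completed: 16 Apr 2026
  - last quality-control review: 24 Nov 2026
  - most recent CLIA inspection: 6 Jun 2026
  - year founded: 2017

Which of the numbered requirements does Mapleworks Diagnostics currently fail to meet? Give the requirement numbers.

2, 3, 4, 6, 7, 8, 9, 10

1. instrument calibration 311 days ago vs limit 540 → met
2. proficiency testing 398 days ago vs limit 365 → not met
3. professional liability coverage $2,300,000 < $2,375,000 → not met
4. certified medical technologists 4 < 8 → not met
5. proficiency testing failures in the past year 0 ≤ 0 → met
6. CLIA inspection 260 days ago vs limit 180 → not met
7. biosafety cabinet certification 64 days ago vs limit 60 → not met
8. cyber liability coverage $725,000 < $875,000 → not met
9. personnel competency assessment 724 days ago vs limit 540 → not met
10. condition 'handles select agents' holds; quality-control review 89 days ago vs limit 60 → not met
11. open corrective-action items 2 ≤ 3 → met
Not met: 2, 3, 4, 6, 7, 8, 9, 10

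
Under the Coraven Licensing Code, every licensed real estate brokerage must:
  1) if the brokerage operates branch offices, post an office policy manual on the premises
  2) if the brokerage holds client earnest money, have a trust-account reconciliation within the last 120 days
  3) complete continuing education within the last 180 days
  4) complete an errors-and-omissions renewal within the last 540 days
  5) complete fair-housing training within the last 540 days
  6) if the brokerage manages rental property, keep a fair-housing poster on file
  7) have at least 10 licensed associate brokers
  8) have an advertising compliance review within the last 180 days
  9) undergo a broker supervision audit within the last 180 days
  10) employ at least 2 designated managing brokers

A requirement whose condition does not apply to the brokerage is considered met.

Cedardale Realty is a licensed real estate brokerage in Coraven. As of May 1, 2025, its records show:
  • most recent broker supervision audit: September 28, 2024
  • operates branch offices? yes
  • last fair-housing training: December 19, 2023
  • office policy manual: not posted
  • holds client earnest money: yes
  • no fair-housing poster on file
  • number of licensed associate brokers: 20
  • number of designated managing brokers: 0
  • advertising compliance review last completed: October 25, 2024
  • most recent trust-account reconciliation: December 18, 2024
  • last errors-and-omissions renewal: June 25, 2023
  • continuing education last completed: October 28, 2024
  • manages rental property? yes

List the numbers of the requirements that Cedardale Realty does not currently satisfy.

1, 2, 3, 4, 6, 8, 9, 10

1. condition 'operates branch offices' holds; office policy manual absent → not met
2. condition 'holds client earnest money' holds; trust-account reconciliation 134 days ago vs limit 120 → not met
3. continuing education 185 days ago vs limit 180 → not met
4. errors-and-omissions renewal 676 days ago vs limit 540 → not met
5. fair-housing training 499 days ago vs limit 540 → met
6. condition 'manages rental property' holds; fair-housing poster absent → not met
7. licensed associate brokers 20 ≥ 10 → met
8. advertising compliance review 188 days ago vs limit 180 → not met
9. broker supervision audit 215 days ago vs limit 180 → not met
10. designated managing brokers 0 < 2 → not met
Not met: 1, 2, 3, 4, 6, 8, 9, 10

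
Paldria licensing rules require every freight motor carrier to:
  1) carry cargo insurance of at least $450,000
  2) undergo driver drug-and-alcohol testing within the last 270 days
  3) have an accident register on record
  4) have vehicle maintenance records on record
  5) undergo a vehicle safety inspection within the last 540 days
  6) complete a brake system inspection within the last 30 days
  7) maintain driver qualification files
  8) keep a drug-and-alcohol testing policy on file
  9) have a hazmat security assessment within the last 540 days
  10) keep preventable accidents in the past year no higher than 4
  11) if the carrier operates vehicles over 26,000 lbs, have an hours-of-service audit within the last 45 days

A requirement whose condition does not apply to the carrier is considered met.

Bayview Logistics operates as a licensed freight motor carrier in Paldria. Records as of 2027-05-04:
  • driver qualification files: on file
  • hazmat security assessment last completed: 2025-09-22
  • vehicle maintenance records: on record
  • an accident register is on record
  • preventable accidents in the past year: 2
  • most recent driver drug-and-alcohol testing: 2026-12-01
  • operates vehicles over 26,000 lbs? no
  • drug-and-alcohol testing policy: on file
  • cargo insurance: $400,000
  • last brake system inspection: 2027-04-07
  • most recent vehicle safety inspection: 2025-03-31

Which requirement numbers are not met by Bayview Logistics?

1. cargo insurance $400,000 < $450,000 → not met
2. driver drug-and-alcohol testing 154 days ago vs limit 270 → met
3. accident register present → met
4. vehicle maintenance records present → met
5. vehicle safety inspection 764 days ago vs limit 540 → not met
6. brake system inspection 27 days ago vs limit 30 → met
7. driver qualification files present → met
8. drug-and-alcohol testing policy present → met
9. hazmat security assessment 589 days ago vs limit 540 → not met
10. preventable accidents in the past year 2 ≤ 4 → met
11. condition 'operates vehicles over 26,000 lbs' does not hold → requirement n/a → met
Not met: 1, 5, 9

1, 5, 9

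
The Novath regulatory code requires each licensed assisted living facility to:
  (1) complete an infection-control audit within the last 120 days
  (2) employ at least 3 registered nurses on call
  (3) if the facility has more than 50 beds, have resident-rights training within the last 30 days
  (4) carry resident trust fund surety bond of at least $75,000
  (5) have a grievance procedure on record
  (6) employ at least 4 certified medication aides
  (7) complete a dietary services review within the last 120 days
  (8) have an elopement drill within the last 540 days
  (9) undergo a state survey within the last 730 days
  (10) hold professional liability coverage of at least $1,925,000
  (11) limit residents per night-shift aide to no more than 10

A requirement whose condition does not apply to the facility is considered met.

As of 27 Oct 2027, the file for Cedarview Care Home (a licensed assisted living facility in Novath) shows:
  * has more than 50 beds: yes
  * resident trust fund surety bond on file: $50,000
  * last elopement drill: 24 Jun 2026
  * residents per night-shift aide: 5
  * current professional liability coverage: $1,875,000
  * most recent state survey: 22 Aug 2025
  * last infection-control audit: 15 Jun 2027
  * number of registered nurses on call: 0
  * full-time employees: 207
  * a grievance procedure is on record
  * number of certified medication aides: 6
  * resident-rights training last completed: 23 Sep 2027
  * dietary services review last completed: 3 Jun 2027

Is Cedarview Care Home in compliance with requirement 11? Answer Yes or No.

11. residents per night-shift aide 5 ≤ 10 → met

Yes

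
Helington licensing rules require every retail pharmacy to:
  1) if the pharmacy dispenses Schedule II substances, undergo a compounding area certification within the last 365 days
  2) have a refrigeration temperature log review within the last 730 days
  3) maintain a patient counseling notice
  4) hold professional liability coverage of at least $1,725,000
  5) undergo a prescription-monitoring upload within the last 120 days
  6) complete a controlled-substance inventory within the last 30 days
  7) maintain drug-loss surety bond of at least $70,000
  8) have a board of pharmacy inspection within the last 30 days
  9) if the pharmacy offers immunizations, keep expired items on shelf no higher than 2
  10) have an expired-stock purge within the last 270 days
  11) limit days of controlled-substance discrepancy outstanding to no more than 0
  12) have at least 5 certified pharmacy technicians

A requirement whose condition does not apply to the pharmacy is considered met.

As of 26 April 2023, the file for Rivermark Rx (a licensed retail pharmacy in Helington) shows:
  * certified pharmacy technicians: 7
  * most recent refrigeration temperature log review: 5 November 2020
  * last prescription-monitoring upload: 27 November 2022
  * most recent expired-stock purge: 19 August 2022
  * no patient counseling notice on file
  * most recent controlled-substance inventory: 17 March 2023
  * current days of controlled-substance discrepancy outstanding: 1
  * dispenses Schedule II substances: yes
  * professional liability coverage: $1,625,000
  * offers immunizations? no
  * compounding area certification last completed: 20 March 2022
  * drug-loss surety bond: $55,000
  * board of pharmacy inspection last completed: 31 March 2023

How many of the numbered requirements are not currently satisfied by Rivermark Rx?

8

1. condition 'dispenses Schedule II substances' holds; compounding area certification 402 days ago vs limit 365 → not met
2. refrigeration temperature log review 902 days ago vs limit 730 → not met
3. patient counseling notice absent → not met
4. professional liability coverage $1,625,000 < $1,725,000 → not met
5. prescription-monitoring upload 150 days ago vs limit 120 → not met
6. controlled-substance inventory 40 days ago vs limit 30 → not met
7. drug-loss surety bond $55,000 < $70,000 → not met
8. board of pharmacy inspection 26 days ago vs limit 30 → met
9. condition 'offers immunizations' does not hold → requirement n/a → met
10. expired-stock purge 250 days ago vs limit 270 → met
11. days of controlled-substance discrepancy outstanding 1 > 0 → not met
12. certified pharmacy technicians 7 ≥ 5 → met
Not met: 8 of 12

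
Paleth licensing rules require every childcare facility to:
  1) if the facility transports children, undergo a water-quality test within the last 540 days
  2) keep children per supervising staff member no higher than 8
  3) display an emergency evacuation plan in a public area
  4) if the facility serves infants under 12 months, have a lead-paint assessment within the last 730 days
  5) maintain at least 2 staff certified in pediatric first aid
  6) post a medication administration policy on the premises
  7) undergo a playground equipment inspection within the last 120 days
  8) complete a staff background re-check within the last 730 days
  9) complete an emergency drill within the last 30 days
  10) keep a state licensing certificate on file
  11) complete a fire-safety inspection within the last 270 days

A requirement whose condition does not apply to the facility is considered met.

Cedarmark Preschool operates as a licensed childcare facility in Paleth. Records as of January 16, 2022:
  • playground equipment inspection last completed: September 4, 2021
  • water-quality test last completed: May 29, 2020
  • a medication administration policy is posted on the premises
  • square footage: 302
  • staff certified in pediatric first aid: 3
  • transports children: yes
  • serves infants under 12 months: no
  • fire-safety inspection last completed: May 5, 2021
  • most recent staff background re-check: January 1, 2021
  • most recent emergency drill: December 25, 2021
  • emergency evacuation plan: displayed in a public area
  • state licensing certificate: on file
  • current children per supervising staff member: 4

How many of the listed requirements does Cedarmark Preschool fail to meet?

2

1. condition 'transports children' holds; water-quality test 597 days ago vs limit 540 → not met
2. children per supervising staff member 4 ≤ 8 → met
3. emergency evacuation plan present → met
4. condition 'serves infants under 12 months' does not hold → requirement n/a → met
5. staff certified in pediatric first aid 3 ≥ 2 → met
6. medication administration policy present → met
7. playground equipment inspection 134 days ago vs limit 120 → not met
8. staff background re-check 380 days ago vs limit 730 → met
9. emergency drill 22 days ago vs limit 30 → met
10. state licensing certificate present → met
11. fire-safety inspection 256 days ago vs limit 270 → met
Not met: 2 of 11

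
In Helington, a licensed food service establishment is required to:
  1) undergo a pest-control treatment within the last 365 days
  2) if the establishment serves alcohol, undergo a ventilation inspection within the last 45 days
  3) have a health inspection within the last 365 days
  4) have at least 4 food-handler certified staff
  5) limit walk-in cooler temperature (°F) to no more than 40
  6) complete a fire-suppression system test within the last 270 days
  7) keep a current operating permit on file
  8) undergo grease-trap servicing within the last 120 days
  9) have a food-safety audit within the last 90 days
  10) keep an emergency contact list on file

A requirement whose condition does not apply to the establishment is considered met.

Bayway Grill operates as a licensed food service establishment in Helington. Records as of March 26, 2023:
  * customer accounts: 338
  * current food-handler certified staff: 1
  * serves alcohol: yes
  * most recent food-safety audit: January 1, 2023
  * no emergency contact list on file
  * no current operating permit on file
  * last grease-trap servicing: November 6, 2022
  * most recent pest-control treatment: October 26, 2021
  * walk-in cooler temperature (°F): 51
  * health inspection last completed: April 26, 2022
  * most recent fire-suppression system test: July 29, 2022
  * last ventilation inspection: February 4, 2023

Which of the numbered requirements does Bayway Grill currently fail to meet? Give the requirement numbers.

1, 2, 4, 5, 7, 8, 10

1. pest-control treatment 516 days ago vs limit 365 → not met
2. condition 'serves alcohol' holds; ventilation inspection 50 days ago vs limit 45 → not met
3. health inspection 334 days ago vs limit 365 → met
4. food-handler certified staff 1 < 4 → not met
5. walk-in cooler temperature (°F) 51 > 40 → not met
6. fire-suppression system test 240 days ago vs limit 270 → met
7. current operating permit absent → not met
8. grease-trap servicing 140 days ago vs limit 120 → not met
9. food-safety audit 84 days ago vs limit 90 → met
10. emergency contact list absent → not met
Not met: 1, 2, 4, 5, 7, 8, 10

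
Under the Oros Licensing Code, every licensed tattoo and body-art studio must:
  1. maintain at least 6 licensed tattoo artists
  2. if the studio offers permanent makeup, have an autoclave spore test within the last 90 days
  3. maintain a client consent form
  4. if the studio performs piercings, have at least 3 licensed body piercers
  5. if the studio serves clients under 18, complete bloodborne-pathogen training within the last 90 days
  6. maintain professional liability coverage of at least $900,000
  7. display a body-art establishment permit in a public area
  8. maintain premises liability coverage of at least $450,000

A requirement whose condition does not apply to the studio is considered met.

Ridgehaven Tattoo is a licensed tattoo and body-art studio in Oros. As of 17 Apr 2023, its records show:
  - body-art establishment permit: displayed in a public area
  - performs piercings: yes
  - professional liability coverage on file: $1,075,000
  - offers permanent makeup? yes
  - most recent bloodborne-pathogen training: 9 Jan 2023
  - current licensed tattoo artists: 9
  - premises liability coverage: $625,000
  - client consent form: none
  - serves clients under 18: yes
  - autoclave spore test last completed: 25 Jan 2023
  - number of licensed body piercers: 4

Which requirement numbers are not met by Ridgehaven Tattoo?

1. licensed tattoo artists 9 ≥ 6 → met
2. condition 'offers permanent makeup' holds; autoclave spore test 82 days ago vs limit 90 → met
3. client consent form absent → not met
4. condition 'performs piercings' holds; licensed body piercers 4 ≥ 3 → met
5. condition 'serves clients under 18' holds; bloodborne-pathogen training 98 days ago vs limit 90 → not met
6. professional liability coverage $1,075,000 ≥ $900,000 → met
7. body-art establishment permit present → met
8. premises liability coverage $625,000 ≥ $450,000 → met
Not met: 3, 5

3, 5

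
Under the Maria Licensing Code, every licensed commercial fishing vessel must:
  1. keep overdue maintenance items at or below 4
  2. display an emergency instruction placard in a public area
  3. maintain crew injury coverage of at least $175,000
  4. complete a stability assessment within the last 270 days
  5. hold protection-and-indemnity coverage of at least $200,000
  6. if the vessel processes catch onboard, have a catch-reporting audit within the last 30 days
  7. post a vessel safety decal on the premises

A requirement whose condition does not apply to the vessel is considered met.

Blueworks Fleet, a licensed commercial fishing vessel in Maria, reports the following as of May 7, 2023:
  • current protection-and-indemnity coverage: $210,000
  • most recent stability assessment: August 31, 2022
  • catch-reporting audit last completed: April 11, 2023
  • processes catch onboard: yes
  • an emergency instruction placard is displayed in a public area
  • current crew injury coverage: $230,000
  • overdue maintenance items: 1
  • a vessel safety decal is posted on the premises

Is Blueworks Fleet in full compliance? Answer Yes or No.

1. overdue maintenance items 1 ≤ 4 → met
2. emergency instruction placard present → met
3. crew injury coverage $230,000 ≥ $175,000 → met
4. stability assessment 249 days ago vs limit 270 → met
5. protection-and-indemnity coverage $210,000 ≥ $200,000 → met
6. condition 'processes catch onboard' holds; catch-reporting audit 26 days ago vs limit 30 → met
7. vessel safety decal present → met
All met.

Yes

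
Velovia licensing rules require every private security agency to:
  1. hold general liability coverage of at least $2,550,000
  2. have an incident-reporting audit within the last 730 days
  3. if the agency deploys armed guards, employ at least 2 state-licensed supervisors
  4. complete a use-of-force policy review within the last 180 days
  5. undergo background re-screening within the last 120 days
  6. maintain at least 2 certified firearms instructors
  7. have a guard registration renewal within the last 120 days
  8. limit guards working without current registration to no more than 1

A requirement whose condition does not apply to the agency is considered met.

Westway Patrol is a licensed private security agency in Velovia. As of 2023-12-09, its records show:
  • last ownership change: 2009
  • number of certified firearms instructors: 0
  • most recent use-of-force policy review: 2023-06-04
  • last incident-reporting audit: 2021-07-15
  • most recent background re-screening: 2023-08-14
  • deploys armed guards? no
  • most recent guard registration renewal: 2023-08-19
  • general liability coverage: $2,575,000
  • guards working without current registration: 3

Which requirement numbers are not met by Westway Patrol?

2, 4, 6, 8

1. general liability coverage $2,575,000 ≥ $2,550,000 → met
2. incident-reporting audit 877 days ago vs limit 730 → not met
3. condition 'deploys armed guards' does not hold → requirement n/a → met
4. use-of-force policy review 188 days ago vs limit 180 → not met
5. background re-screening 117 days ago vs limit 120 → met
6. certified firearms instructors 0 < 2 → not met
7. guard registration renewal 112 days ago vs limit 120 → met
8. guards working without current registration 3 > 1 → not met
Not met: 2, 4, 6, 8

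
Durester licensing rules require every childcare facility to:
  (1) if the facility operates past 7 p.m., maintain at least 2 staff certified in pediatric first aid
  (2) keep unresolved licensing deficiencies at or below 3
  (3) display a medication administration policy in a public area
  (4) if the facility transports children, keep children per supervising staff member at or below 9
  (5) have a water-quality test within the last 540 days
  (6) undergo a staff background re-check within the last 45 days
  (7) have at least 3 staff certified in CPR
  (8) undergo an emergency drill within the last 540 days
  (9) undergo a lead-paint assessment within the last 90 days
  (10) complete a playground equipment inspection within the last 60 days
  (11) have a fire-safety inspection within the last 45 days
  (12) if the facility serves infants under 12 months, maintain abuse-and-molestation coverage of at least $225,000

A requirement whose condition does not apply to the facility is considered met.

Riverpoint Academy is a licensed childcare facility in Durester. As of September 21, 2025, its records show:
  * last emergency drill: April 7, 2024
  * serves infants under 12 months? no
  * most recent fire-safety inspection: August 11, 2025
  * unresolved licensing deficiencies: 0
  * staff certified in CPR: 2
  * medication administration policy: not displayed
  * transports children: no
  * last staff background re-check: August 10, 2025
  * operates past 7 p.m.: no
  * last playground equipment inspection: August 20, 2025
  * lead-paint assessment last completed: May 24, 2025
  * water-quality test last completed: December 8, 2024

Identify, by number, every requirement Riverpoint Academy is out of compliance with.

1. condition 'operates past 7 p.m.' does not hold → requirement n/a → met
2. unresolved licensing deficiencies 0 ≤ 3 → met
3. medication administration policy absent → not met
4. condition 'transports children' does not hold → requirement n/a → met
5. water-quality test 287 days ago vs limit 540 → met
6. staff background re-check 42 days ago vs limit 45 → met
7. staff certified in CPR 2 < 3 → not met
8. emergency drill 532 days ago vs limit 540 → met
9. lead-paint assessment 120 days ago vs limit 90 → not met
10. playground equipment inspection 32 days ago vs limit 60 → met
11. fire-safety inspection 41 days ago vs limit 45 → met
12. condition 'serves infants under 12 months' does not hold → requirement n/a → met
Not met: 3, 7, 9

3, 7, 9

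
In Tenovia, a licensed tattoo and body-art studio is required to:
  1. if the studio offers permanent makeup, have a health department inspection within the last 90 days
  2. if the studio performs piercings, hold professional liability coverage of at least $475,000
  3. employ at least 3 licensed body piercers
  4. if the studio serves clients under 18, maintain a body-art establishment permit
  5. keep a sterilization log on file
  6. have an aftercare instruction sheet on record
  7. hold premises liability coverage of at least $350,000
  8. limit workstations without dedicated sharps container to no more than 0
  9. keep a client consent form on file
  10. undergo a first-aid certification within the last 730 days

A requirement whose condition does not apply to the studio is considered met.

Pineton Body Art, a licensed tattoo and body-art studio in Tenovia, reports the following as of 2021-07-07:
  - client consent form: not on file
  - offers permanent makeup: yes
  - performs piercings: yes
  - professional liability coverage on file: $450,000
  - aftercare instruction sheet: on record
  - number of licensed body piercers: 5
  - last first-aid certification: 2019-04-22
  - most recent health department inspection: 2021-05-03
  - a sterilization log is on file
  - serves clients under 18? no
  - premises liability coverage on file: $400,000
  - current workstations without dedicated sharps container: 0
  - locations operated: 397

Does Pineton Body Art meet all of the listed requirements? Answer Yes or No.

1. condition 'offers permanent makeup' holds; health department inspection 65 days ago vs limit 90 → met
2. condition 'performs piercings' holds; professional liability coverage $450,000 < $475,000 → not met
3. licensed body piercers 5 ≥ 3 → met
4. condition 'serves clients under 18' does not hold → requirement n/a → met
5. sterilization log present → met
6. aftercare instruction sheet present → met
7. premises liability coverage $400,000 ≥ $350,000 → met
8. workstations without dedicated sharps container 0 ≤ 0 → met
9. client consent form absent → not met
10. first-aid certification 807 days ago vs limit 730 → not met
Not met: 2, 9, 10

No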